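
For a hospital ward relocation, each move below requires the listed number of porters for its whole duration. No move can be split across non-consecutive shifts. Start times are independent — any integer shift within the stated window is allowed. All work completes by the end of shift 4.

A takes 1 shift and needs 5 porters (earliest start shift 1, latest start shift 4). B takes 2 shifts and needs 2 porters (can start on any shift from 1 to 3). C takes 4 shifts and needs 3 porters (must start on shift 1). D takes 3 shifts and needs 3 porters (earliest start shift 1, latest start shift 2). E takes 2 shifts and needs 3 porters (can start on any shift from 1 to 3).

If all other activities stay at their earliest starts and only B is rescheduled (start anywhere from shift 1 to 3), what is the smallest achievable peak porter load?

B@1: s1:16  s2:11  s3:6  s4:3 → peak 16
B@2: s1:14  s2:11  s3:8  s4:3 → peak 14
B@3: s1:14  s2:9  s3:8  s4:5 → peak 14
Best is B@2, peak 14.

14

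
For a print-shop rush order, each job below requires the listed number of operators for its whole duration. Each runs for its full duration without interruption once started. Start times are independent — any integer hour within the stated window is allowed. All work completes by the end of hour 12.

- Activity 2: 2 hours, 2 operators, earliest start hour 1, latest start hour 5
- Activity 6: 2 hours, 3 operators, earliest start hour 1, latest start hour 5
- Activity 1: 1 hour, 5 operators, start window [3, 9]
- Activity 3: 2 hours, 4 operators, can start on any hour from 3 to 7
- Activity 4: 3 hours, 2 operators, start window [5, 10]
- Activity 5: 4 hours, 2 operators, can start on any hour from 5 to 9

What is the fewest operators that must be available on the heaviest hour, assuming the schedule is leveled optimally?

5

Early-start (Activity 2@1, Activity 6@1, Activity 1@3, Activity 3@3, Activity 4@5, Activity 5@5) gives peak 9: h1:5  h2:5  h3:9  h4:4  h5:4  h6:4  h7:4  h8:2  h9:0  h10:0  h11:0  h12:0.
Shift Activity 3→4, Activity 4→6, Activity 5→6.
Schedule Activity 2@1, Activity 6@1, Activity 1@3, Activity 3@4, Activity 4@6, Activity 5@6: h1:5  h2:5  h3:5  h4:4  h5:4  h6:4  h7:4  h8:4  h9:2  h10:0  h11:0  h12:0 — peak 5.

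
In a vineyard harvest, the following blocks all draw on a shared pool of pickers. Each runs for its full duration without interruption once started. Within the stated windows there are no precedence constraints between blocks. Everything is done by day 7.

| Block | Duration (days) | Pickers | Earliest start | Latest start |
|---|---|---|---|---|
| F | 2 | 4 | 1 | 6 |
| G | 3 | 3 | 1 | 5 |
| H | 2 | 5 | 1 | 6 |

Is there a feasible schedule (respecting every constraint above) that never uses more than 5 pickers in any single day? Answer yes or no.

Schedule F@1, G@3, H@6: d1:4  d2:4  d3:3  d4:3  d5:3  d6:5  d7:5 — peak 5 ≤ 5.

yes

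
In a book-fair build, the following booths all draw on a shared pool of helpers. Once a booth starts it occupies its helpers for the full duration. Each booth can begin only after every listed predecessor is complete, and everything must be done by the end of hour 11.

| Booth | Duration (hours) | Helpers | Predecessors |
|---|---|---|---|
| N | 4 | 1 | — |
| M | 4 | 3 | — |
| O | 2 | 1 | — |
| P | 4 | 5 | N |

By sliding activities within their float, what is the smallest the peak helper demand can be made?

5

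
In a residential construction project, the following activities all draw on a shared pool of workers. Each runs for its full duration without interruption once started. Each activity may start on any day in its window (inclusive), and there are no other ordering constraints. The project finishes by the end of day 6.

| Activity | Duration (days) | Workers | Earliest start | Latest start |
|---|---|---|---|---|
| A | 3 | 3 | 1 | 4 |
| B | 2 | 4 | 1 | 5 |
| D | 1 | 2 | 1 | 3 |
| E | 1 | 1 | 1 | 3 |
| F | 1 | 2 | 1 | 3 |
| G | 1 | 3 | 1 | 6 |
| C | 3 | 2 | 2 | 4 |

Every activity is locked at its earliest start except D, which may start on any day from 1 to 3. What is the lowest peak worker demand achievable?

13

D@1: d1:15  d2:9  d3:5  d4:2  d5:0  d6:0 → peak 15
D@2: d1:13  d2:11  d3:5  d4:2  d5:0  d6:0 → peak 13
D@3: d1:13  d2:9  d3:7  d4:2  d5:0  d6:0 → peak 13
Best is D@2, peak 13.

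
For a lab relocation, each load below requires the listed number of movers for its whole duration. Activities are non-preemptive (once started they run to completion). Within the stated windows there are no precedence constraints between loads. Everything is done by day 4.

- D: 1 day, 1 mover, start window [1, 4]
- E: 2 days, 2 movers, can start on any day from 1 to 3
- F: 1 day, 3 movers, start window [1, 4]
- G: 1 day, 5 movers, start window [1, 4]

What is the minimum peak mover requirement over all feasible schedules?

5

Early-start (D@1, E@1, F@1, G@1) gives peak 11: d1:11  d2:2  d3:0  d4:0.
Shift F→2, G→3.
Schedule D@1, E@1, F@2, G@3: d1:3  d2:5  d3:5  d4:0 — peak 5.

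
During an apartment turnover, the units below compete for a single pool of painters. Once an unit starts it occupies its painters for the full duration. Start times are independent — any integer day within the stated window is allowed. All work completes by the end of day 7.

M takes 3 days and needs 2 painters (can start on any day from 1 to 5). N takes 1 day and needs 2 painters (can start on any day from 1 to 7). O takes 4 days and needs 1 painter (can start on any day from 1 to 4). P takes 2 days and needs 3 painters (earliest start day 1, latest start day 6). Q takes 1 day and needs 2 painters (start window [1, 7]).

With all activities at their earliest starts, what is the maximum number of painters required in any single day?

10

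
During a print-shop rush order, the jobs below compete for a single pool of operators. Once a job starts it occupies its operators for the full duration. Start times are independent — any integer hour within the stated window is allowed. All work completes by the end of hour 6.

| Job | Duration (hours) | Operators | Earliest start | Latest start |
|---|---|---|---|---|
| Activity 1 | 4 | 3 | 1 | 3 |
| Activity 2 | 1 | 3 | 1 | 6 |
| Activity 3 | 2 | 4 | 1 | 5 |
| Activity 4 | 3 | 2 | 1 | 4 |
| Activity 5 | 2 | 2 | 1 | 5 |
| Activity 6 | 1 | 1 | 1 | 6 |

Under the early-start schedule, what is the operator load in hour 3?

5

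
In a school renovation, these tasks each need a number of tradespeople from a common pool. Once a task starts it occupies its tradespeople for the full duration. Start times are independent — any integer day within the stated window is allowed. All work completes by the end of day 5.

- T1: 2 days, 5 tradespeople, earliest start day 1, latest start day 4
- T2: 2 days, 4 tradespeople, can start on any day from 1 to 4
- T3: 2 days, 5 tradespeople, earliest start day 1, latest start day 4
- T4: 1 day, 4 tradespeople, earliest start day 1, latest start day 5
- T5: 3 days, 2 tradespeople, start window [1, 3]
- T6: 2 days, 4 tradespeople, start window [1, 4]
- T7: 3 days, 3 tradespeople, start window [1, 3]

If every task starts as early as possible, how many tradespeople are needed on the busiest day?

27

Early-start schedule: T1@1, T2@1, T3@1, T4@1, T5@1, T6@1, T7@1.
Load per day: day 1: 27, day 2: 23, day 3: 5, day 4: 0, day 5: 0.
Peak is 27.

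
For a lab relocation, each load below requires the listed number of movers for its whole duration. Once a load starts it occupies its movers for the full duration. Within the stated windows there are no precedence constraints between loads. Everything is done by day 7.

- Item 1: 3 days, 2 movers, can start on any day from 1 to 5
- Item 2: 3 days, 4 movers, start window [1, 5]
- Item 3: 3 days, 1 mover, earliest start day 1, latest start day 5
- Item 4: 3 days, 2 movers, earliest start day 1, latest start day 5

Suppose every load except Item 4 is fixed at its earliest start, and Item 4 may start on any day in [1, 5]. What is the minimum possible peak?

7

Item 4@1: d1:9  d2:9  d3:9  d4:0  d5:0  d6:0  d7:0 → peak 9
Item 4@2: d1:7  d2:9  d3:9  d4:2  d5:0  d6:0  d7:0 → peak 9
Item 4@3: d1:7  d2:7  d3:9  d4:2  d5:2  d6:0  d7:0 → peak 9
Item 4@4: d1:7  d2:7  d3:7  d4:2  d5:2  d6:2  d7:0 → peak 7
Item 4@5: d1:7  d2:7  d3:7  d4:0  d5:2  d6:2  d7:2 → peak 7
Best is Item 4@4, peak 7.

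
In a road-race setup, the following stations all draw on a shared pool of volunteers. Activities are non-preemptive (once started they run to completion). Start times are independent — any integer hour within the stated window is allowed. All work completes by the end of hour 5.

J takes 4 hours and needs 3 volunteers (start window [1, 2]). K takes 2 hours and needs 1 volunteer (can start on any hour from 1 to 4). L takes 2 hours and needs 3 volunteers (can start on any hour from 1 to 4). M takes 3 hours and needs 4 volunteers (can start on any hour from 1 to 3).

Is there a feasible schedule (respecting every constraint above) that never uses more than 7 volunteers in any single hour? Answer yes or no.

yes

Schedule J@1, K@1, L@1, M@3: h1:7  h2:7  h3:7  h4:7  h5:4 — peak 7 ≤ 7.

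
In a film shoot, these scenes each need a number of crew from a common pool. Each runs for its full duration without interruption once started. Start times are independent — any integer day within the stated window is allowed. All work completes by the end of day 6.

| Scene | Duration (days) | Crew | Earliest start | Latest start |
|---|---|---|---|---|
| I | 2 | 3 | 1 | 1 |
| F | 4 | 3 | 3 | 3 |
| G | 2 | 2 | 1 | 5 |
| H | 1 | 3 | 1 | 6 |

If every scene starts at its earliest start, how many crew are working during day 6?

At early start, day 6 has: F.
Demand: 3 = 3.

3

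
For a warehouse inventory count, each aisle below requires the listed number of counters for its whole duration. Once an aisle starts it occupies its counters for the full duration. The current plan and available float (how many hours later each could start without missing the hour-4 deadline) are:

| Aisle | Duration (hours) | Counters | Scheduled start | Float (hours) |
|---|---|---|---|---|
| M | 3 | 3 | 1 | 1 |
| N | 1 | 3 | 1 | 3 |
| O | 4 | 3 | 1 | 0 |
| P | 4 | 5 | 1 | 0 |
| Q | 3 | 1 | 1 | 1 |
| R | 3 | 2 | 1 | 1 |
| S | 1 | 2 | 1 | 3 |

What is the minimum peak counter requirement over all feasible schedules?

14

Early-start (M@1, N@1, O@1, P@1, Q@1, R@1, S@1) gives peak 19: h1:19  h2:14  h3:14  h4:8.
Shift Q→2, R→2, S→4.
Schedule M@1, N@1, O@1, P@1, Q@2, R@2, S@4: h1:14  h2:14  h3:14  h4:13 — peak 14.
Total counter-hours = 55 over 4 hours ⇒ peak ≥ ⌈55/4⌉ = 14, so 14 is optimal.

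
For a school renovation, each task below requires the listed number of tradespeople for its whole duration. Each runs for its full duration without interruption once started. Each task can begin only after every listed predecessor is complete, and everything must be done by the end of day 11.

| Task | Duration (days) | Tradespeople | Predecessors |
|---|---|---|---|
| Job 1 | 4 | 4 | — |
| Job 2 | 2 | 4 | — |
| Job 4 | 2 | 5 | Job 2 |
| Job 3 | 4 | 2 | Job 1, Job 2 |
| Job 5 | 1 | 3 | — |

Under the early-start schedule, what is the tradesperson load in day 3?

At early start, day 3 has: Job 1, Job 4.
Demand: 4 + 5 = 9.

9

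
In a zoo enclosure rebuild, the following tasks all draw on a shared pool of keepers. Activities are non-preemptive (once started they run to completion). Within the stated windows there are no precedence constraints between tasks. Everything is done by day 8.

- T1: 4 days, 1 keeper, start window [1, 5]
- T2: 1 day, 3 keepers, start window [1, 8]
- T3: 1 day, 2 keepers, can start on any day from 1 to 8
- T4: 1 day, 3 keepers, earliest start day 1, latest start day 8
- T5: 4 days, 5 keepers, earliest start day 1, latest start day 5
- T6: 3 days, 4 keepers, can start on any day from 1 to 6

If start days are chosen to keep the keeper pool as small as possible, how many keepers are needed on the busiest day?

6

Early-start (T1@1, T2@1, T3@1, T4@1, T5@1, T6@1) gives peak 18: d1:18  d2:10  d3:10  d4:6  d5:0  d6:0  d7:0  d8:0.
Shift T2→5, T3→6, T4→5, T6→6.
Schedule T1@1, T2@5, T3@6, T4@5, T5@1, T6@6: d1:6  d2:6  d3:6  d4:6  d5:6  d6:6  d7:4  d8:4 — peak 6.
Total keeper-days = 44 over 8 days ⇒ peak ≥ ⌈44/8⌉ = 6, so 6 is optimal.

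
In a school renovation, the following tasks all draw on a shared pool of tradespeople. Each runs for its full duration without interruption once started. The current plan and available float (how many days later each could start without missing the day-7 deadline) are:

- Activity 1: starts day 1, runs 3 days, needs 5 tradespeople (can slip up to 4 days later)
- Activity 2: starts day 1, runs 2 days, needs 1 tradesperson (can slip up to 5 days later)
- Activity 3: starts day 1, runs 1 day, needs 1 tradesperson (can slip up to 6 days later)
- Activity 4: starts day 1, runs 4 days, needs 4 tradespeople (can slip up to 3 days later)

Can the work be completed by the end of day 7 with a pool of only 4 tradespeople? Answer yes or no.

Total tradesperson-days = 34; over 7 days the average is 34/7 > 4, so some day must exceed 4.

no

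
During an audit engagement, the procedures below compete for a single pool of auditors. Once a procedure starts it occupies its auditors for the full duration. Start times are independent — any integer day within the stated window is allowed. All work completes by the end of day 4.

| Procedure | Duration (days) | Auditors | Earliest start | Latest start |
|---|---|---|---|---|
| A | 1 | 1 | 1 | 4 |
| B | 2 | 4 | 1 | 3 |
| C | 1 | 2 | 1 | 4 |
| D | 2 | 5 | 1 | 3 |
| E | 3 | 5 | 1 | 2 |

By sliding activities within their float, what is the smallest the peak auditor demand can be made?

10

Early-start (A@1, B@1, C@1, D@1, E@1) gives peak 17: d1:17  d2:14  d3:5  d4:0.
Shift D→3, E→2.
Schedule A@1, B@1, C@1, D@3, E@2: d1:7  d2:9  d3:10  d4:10 — peak 10.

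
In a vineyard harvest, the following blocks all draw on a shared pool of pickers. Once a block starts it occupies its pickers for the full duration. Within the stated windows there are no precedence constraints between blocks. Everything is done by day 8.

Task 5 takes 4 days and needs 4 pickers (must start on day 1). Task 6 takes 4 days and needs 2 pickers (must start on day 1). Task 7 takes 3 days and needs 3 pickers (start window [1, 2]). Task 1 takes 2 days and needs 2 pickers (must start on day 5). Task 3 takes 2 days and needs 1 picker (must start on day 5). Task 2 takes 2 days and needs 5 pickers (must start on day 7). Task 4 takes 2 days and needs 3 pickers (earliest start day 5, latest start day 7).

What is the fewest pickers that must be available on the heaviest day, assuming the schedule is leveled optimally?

9

Schedule Task 5@1, Task 6@1, Task 7@1, Task 1@5, Task 3@5, Task 2@7, Task 4@5: d1:9  d2:9  d3:9  d4:6  d5:6  d6:6  d7:5  d8:5 — peak 9.
No arrangement of the 6 feasible schedules does better.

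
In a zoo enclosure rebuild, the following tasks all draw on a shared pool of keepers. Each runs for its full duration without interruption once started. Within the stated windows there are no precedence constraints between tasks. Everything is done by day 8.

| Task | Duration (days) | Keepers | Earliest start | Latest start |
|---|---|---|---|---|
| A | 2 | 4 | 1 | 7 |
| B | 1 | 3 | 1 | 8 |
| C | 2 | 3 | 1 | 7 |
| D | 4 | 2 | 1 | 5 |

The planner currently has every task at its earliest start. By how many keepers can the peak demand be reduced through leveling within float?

7

Early-start peak: d1:12  d2:9  d3:2  d4:2  d5:0  d6:0  d7:0  d8:0 ⇒ 12.
Leveled (A@1, B@3, C@4, D@3): d1:4  d2:4  d3:5  d4:5  d5:5  d6:2  d7:0  d8:0 ⇒ 5.
Reduction 12 − 5 = 7.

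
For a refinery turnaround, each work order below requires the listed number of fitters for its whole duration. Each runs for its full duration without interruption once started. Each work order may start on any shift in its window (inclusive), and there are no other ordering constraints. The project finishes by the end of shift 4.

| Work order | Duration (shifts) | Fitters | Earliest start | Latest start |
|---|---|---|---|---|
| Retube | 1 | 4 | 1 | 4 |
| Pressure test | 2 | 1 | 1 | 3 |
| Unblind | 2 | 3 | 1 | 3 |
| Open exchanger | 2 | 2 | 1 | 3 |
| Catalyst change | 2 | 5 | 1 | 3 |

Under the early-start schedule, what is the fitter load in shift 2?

11

At early start, shift 2 has: Pressure test, Unblind, Open exchanger, Catalyst change.
Demand: 1 + 3 + 2 + 5 = 11.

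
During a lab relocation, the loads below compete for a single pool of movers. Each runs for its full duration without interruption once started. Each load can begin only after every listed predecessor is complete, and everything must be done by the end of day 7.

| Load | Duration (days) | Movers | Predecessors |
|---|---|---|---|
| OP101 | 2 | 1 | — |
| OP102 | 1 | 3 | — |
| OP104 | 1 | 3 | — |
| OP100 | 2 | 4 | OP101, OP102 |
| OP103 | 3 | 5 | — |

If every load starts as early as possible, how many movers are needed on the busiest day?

12

Early-start schedule: OP101@1, OP102@1, OP104@1, OP100@3, OP103@1.
Load per day: day 1: 12, day 2: 6, day 3: 9, day 4: 4, day 5: 0, day 6: 0, day 7: 0.
Peak is 12.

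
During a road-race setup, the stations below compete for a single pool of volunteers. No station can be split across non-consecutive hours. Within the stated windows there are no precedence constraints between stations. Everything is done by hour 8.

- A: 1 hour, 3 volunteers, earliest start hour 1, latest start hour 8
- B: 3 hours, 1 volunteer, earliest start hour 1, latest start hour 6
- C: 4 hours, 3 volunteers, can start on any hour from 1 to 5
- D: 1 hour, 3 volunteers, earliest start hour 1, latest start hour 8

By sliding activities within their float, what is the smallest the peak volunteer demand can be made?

Early-start (A@1, B@1, C@1, D@1) gives peak 10: h1:10  h2:4  h3:4  h4:3  h5:0  h6:0  h7:0  h8:0.
Shift C→2, D→6.
Schedule A@1, B@1, C@2, D@6: h1:4  h2:4  h3:4  h4:3  h5:3  h6:3  h7:0  h8:0 — peak 4.

4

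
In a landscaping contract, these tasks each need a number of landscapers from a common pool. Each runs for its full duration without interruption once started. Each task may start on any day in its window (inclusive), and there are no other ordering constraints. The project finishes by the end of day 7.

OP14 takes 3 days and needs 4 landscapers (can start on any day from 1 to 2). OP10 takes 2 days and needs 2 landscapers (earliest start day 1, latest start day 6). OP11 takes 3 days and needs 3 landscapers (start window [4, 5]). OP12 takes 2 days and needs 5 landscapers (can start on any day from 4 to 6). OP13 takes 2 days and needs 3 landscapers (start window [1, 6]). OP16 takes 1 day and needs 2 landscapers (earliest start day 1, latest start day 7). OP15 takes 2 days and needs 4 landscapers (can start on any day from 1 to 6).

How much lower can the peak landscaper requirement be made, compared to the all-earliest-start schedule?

7

Early-start peak: d1:15  d2:13  d3:4  d4:8  d5:8  d6:3  d7:0 ⇒ 15.
Leveled (OP14@1, OP10@1, OP11@5, OP12@4, OP13@3, OP16@1, OP15@6): d1:8  d2:6  d3:7  d4:8  d5:8  d6:7  d7:7 ⇒ 8.
Reduction 15 − 8 = 7.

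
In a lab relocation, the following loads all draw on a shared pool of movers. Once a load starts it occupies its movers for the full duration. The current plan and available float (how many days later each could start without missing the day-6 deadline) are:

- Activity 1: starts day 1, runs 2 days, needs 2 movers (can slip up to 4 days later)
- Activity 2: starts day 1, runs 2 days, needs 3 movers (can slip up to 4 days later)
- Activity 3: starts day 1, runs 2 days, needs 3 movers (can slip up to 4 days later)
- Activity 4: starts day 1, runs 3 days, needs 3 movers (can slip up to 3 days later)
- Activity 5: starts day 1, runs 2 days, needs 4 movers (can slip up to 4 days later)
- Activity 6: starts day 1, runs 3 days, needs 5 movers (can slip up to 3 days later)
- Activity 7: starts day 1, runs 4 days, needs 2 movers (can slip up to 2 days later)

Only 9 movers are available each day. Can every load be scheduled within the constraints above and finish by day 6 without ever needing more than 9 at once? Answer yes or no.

Total mover-days = 56; over 6 days the average is 56/6 > 9, so some day must exceed 9.

no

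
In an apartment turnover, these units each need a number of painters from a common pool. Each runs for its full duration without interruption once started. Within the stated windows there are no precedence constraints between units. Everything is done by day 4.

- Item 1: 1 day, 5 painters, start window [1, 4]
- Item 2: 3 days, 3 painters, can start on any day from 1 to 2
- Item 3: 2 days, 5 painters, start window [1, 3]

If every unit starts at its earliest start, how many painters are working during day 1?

At early start, day 1 has: Item 1, Item 2, Item 3.
Demand: 5 + 3 + 5 = 13.

13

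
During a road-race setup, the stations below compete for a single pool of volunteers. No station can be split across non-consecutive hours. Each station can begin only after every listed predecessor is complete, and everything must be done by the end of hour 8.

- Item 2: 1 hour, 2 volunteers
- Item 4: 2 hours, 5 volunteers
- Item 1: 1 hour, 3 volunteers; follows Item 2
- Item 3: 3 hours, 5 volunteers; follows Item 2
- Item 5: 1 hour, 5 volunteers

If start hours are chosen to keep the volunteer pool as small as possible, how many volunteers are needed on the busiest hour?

Early-start (Item 2@1, Item 4@1, Item 1@2, Item 3@2, Item 5@1) gives peak 13: h1:12  h2:13  h3:5  h4:5  h5:0  h6:0  h7:0  h8:0.
Shift Item 4→2, Item 1→4, Item 3→5, Item 5→8.
Schedule Item 2@1, Item 4@2, Item 1@4, Item 3@5, Item 5@8: h1:2  h2:5  h3:5  h4:3  h5:5  h6:5  h7:5  h8:5 — peak 5.
Total volunteer-hours = 35 over 8 hours ⇒ peak ≥ ⌈35/8⌉ = 5, so 5 is optimal.

5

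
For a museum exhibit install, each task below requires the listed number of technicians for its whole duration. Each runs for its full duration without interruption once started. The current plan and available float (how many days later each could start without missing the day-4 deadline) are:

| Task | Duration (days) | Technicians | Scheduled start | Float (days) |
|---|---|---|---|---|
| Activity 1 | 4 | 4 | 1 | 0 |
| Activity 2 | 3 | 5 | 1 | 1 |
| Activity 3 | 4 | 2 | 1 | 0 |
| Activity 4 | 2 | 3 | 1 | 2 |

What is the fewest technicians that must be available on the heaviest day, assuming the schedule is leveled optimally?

14

Schedule Activity 1@1, Activity 2@1, Activity 3@1, Activity 4@1: d1:14  d2:14  d3:11  d4:6 — peak 14.
No arrangement of the 6 feasible schedules does better.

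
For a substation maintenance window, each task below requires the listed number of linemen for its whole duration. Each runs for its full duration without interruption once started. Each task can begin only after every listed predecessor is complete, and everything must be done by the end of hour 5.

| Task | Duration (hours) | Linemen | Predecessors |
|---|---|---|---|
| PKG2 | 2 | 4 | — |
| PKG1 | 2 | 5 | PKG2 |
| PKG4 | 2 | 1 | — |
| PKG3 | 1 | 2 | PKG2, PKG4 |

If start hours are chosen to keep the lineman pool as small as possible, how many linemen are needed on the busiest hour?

Early-start (PKG2@1, PKG1@3, PKG4@1, PKG3@3) gives peak 7: h1:5  h2:5  h3:7  h4:5  h5:0.
Shift PKG3→5.
Schedule PKG2@1, PKG1@3, PKG4@1, PKG3@5: h1:5  h2:5  h3:5  h4:5  h5:2 — peak 5.
Total lineman-hours = 22 over 5 hours ⇒ peak ≥ ⌈22/5⌉ = 5, so 5 is optimal.

5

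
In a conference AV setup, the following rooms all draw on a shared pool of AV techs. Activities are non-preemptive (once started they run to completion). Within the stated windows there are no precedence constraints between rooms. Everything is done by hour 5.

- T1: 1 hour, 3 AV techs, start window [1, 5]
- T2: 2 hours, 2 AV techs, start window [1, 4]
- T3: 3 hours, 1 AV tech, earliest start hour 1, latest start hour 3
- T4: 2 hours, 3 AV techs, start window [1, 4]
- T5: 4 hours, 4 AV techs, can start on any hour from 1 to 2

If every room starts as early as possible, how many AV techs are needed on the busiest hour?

13

Early-start schedule: T1@1, T2@1, T3@1, T4@1, T5@1.
Load per hour: hour 1: 13, hour 2: 10, hour 3: 5, hour 4: 4, hour 5: 0.
Peak is 13.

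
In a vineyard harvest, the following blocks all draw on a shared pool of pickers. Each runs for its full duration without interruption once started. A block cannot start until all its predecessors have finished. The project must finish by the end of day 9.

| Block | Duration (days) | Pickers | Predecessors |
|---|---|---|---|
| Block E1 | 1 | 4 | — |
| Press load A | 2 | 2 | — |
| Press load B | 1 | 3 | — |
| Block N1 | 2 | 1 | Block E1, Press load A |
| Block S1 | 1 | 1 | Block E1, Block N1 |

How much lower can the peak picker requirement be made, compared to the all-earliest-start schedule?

Early-start peak: d1:9  d2:2  d3:1  d4:1  d5:1  d6:0  d7:0  d8:0  d9:0 ⇒ 9.
Leveled (Block E1@1, Press load A@2, Press load B@4, Block N1@4, Block S1@6): d1:4  d2:2  d3:2  d4:4  d5:1  d6:1  d7:0  d8:0  d9:0 ⇒ 4.
Reduction 9 − 4 = 5.

5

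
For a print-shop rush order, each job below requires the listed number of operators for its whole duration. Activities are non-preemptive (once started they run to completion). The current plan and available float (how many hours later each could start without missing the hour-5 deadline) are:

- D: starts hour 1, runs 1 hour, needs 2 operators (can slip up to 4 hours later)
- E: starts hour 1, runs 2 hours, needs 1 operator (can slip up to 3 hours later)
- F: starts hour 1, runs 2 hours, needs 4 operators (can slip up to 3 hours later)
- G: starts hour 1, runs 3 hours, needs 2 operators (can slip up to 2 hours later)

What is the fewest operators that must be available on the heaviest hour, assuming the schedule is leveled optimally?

Early-start (D@1, E@1, F@1, G@1) gives peak 9: h1:9  h2:7  h3:2  h4:0  h5:0.
Shift E→2, F→4.
Schedule D@1, E@2, F@4, G@1: h1:4  h2:3  h3:3  h4:4  h5:4 — peak 4.
Total operator-hours = 18 over 5 hours ⇒ peak ≥ ⌈18/5⌉ = 4, so 4 is optimal.

4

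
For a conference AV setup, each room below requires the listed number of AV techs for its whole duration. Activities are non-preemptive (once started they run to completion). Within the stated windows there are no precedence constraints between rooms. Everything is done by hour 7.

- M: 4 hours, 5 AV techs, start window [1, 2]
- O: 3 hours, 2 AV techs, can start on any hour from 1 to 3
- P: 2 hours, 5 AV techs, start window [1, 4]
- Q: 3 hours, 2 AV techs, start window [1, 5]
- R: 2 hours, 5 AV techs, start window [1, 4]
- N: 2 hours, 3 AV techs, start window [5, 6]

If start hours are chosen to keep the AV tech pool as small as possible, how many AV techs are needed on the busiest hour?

12

Early-start (M@1, O@1, P@1, Q@1, R@1, N@5) gives peak 19: h1:19  h2:19  h3:9  h4:5  h5:3  h6:3  h7:0.
Shift Q→3, R→4.
Schedule M@1, O@1, P@1, Q@3, R@4, N@5: h1:12  h2:12  h3:9  h4:12  h5:10  h6:3  h7:0 — peak 12.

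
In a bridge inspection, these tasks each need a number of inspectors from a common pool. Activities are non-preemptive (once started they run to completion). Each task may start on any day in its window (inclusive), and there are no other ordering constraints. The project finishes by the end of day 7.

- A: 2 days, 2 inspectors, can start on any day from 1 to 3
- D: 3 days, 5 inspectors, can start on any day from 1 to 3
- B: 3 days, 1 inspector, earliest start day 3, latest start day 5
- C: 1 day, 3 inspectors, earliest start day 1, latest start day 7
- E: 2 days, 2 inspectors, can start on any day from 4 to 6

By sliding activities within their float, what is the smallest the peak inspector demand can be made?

Early-start (A@1, D@1, B@3, C@1, E@4) gives peak 10: d1:10  d2:7  d3:6  d4:3  d5:3  d6:0  d7:0.
Shift D→3, E→6.
Schedule A@1, D@3, B@3, C@1, E@6: d1:5  d2:2  d3:6  d4:6  d5:6  d6:2  d7:2 — peak 6.

6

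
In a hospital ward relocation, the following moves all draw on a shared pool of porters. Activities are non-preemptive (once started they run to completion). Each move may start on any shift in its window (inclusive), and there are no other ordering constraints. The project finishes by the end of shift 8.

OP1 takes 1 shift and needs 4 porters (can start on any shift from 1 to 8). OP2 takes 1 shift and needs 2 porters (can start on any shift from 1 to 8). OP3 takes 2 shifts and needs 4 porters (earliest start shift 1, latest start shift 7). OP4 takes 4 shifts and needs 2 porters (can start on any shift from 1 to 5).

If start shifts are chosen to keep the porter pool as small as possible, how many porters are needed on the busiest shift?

Early-start (OP1@1, OP2@1, OP3@1, OP4@1) gives peak 12: s1:12  s2:6  s3:2  s4:2  s5:0  s6:0  s7:0  s8:0.
Shift OP2→2, OP3→3, OP4→5.
Schedule OP1@1, OP2@2, OP3@3, OP4@5: s1:4  s2:2  s3:4  s4:4  s5:2  s6:2  s7:2  s8:2 — peak 4.

4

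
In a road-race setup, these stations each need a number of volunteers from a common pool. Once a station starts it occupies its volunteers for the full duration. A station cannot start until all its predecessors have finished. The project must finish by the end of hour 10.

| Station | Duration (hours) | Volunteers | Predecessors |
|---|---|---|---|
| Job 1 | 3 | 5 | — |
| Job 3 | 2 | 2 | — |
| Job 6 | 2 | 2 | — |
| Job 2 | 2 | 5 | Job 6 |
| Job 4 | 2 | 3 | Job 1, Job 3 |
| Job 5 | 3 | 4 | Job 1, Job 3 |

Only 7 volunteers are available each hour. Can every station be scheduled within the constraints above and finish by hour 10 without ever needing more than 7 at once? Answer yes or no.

yes

Schedule Job 1@1, Job 3@1, Job 6@3, Job 2@5, Job 4@7, Job 5@7: h1:7  h2:7  h3:7  h4:2  h5:5  h6:5  h7:7  h8:7  h9:4  h10:0 — peak 7 ≤ 7.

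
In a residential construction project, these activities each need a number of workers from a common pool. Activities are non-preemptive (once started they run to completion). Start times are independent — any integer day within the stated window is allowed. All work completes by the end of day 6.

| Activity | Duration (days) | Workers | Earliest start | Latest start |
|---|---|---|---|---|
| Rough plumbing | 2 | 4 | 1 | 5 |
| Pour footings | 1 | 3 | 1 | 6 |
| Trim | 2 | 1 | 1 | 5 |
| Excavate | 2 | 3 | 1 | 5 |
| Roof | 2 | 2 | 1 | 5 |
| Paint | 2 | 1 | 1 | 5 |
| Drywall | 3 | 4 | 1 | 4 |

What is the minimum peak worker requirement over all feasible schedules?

7

Early-start (Rough plumbing@1, Pour footings@1, Trim@1, Excavate@1, Roof@1, Paint@1, Drywall@1) gives peak 18: d1:18  d2:15  d3:4  d4:0  d5:0  d6:0.
Shift Trim→2, Excavate→3, Roof→2, Paint→5, Drywall→4.
Schedule Rough plumbing@1, Pour footings@1, Trim@2, Excavate@3, Roof@2, Paint@5, Drywall@4: d1:7  d2:7  d3:6  d4:7  d5:5  d6:5 — peak 7.
Total worker-days = 37 over 6 days ⇒ peak ≥ ⌈37/6⌉ = 7, so 7 is optimal.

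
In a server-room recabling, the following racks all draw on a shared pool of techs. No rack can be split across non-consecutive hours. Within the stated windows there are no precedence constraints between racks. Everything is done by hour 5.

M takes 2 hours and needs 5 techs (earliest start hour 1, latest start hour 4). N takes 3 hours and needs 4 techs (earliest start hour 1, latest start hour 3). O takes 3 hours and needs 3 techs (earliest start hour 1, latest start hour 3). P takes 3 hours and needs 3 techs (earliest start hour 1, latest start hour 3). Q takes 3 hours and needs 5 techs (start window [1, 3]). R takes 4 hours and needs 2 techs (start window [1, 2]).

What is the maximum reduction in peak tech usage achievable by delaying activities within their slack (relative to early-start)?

Early-start peak: h1:22  h2:22  h3:17  h4:2  h5:0 ⇒ 22.
Leveled (M@1, N@1, O@1, P@1, Q@3, R@1): h1:17  h2:17  h3:17  h4:7  h5:5 ⇒ 17.
Reduction 22 − 17 = 5.

5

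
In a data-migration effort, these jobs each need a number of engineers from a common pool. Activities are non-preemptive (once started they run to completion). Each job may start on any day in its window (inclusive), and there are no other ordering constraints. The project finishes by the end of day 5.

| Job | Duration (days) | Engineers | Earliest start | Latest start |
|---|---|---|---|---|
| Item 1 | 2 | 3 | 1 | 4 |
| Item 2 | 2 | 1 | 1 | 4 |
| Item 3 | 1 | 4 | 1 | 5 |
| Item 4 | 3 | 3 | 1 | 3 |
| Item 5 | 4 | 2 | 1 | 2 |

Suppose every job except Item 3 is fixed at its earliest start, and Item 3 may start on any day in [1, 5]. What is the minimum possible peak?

Item 3@1: d1:13  d2:9  d3:5  d4:2  d5:0 → peak 13
Item 3@2: d1:9  d2:13  d3:5  d4:2  d5:0 → peak 13
Item 3@3: d1:9  d2:9  d3:9  d4:2  d5:0 → peak 9
Item 3@4: d1:9  d2:9  d3:5  d4:6  d5:0 → peak 9
Item 3@5: d1:9  d2:9  d3:5  d4:2  d5:4 → peak 9
Best is Item 3@3, peak 9.

9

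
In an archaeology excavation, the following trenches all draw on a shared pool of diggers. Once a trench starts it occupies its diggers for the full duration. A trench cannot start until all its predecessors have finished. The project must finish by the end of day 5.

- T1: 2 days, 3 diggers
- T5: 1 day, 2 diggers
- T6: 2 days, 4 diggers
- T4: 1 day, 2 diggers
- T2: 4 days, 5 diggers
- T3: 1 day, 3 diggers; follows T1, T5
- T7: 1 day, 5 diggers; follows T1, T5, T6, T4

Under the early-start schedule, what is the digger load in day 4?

5

At early start, day 4 has: T2.
Demand: 5 = 5.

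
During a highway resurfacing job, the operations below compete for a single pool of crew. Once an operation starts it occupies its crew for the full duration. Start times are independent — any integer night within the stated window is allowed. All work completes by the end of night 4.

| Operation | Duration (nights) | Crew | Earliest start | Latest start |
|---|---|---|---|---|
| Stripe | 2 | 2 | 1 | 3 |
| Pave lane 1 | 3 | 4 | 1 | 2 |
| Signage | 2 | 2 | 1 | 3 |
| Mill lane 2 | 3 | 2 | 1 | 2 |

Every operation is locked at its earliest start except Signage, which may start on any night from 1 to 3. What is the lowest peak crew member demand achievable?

Signage@1: n1:10  n2:10  n3:6  n4:0 → peak 10
Signage@2: n1:8  n2:10  n3:8  n4:0 → peak 10
Signage@3: n1:8  n2:8  n3:8  n4:2 → peak 8
Best is Signage@3, peak 8.

8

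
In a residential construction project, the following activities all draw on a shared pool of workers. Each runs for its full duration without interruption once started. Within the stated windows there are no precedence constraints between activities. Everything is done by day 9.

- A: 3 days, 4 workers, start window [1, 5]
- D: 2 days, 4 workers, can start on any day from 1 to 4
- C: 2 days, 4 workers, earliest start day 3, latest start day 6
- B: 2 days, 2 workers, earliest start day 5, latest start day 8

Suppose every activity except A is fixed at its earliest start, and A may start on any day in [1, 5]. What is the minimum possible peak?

6

A@1: d1:8  d2:8  d3:8  d4:4  d5:2  d6:2  d7:0  d8:0  d9:0 → peak 8
A@2: d1:4  d2:8  d3:8  d4:8  d5:2  d6:2  d7:0  d8:0  d9:0 → peak 8
A@3: d1:4  d2:4  d3:8  d4:8  d5:6  d6:2  d7:0  d8:0  d9:0 → peak 8
A@4: d1:4  d2:4  d3:4  d4:8  d5:6  d6:6  d7:0  d8:0  d9:0 → peak 8
A@5: d1:4  d2:4  d3:4  d4:4  d5:6  d6:6  d7:4  d8:0  d9:0 → peak 6
Best is A@5, peak 6.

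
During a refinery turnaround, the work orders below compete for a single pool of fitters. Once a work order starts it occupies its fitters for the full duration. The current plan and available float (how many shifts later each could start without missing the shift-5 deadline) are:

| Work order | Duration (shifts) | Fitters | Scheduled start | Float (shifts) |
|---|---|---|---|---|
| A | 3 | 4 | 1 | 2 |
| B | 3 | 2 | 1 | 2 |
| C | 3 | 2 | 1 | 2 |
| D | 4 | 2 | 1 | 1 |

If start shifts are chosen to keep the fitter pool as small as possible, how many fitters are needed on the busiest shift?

Schedule A@1, B@1, C@1, D@1: s1:10  s2:10  s3:10  s4:2  s5:0 — peak 10.

10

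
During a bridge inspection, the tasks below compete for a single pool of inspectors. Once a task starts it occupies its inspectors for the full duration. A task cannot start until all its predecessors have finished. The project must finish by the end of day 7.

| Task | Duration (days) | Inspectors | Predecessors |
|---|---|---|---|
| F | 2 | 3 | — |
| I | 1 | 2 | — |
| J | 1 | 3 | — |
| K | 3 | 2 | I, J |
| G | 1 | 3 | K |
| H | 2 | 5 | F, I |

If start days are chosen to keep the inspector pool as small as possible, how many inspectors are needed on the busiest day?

5

Early-start (F@1, I@1, J@1, K@2, G@5, H@3) gives peak 8: d1:8  d2:5  d3:7  d4:7  d5:3  d6:0  d7:0.
Shift F→2, H→6.
Schedule F@2, I@1, J@1, K@2, G@5, H@6: d1:5  d2:5  d3:5  d4:2  d5:3  d6:5  d7:5 — peak 5.
Total inspector-days = 30 over 7 days ⇒ peak ≥ ⌈30/7⌉ = 5, so 5 is optimal.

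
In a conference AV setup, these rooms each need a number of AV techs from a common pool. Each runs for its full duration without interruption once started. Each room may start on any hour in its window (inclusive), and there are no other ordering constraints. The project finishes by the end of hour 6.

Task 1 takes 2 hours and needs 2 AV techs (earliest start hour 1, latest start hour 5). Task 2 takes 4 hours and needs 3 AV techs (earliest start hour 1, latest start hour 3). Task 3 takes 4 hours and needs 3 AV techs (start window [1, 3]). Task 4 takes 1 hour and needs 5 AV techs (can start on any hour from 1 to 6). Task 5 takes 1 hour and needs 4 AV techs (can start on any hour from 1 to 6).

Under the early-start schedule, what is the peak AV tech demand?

17

Early-start schedule: Task 1@1, Task 2@1, Task 3@1, Task 4@1, Task 5@1.
Load per hour: hour 1: 17, hour 2: 8, hour 3: 6, hour 4: 6, hour 5: 0, hour 6: 0.
Peak is 17.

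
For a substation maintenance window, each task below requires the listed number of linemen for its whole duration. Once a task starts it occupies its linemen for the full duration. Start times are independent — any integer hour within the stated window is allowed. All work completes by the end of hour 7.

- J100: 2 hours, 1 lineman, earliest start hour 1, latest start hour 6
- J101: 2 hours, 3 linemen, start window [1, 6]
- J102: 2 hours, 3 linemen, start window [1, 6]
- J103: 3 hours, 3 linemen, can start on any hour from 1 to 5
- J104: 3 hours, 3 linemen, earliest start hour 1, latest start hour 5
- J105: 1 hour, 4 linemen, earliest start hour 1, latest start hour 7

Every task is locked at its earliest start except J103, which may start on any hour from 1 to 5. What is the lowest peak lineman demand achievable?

J103@1: h1:17  h2:13  h3:6  h4:0  h5:0  h6:0  h7:0 → peak 17
J103@2: h1:14  h2:13  h3:6  h4:3  h5:0  h6:0  h7:0 → peak 14
J103@3: h1:14  h2:10  h3:6  h4:3  h5:3  h6:0  h7:0 → peak 14
J103@4: h1:14  h2:10  h3:3  h4:3  h5:3  h6:3  h7:0 → peak 14
J103@5: h1:14  h2:10  h3:3  h4:0  h5:3  h6:3  h7:3 → peak 14
Best is J103@2, peak 14.

14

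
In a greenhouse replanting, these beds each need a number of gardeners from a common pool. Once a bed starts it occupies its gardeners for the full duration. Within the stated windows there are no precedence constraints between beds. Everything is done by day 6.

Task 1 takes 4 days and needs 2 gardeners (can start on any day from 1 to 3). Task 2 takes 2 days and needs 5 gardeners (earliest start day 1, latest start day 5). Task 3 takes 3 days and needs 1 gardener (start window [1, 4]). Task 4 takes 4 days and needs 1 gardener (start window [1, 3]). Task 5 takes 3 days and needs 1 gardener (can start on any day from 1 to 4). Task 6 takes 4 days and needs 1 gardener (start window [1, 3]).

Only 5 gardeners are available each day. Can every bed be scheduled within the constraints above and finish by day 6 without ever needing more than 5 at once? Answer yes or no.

no

Total gardener-days = 32; over 6 days the average is 32/6 > 5, so some day must exceed 5.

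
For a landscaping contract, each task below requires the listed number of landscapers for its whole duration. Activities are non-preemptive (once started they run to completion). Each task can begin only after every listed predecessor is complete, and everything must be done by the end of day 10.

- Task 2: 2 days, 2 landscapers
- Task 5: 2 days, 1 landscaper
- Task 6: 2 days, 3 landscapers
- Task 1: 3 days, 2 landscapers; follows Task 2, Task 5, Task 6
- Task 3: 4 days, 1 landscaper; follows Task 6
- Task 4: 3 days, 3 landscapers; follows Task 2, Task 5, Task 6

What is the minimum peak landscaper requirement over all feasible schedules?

Early-start (Task 2@1, Task 5@1, Task 6@1, Task 1@3, Task 3@3, Task 4@3) gives peak 6: d1:6  d2:6  d3:6  d4:6  d5:6  d6:1  d7:0  d8:0  d9:0  d10:0.
Shift Task 6→3, Task 1→5, Task 3→5, Task 4→8.
Schedule Task 2@1, Task 5@1, Task 6@3, Task 1@5, Task 3@5, Task 4@8: d1:3  d2:3  d3:3  d4:3  d5:3  d6:3  d7:3  d8:4  d9:3  d10:3 — peak 4.
Total landscaper-days = 31 over 10 days ⇒ peak ≥ ⌈31/10⌉ = 4, so 4 is optimal.

4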